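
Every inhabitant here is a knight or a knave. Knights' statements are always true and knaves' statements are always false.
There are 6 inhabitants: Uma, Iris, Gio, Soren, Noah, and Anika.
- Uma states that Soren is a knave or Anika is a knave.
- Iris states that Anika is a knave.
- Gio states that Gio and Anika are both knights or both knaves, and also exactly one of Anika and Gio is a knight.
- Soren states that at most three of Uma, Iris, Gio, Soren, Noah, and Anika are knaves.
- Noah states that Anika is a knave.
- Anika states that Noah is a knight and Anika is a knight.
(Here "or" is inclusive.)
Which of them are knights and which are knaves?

Knights: Uma, Iris, Soren, and Noah. Knaves: Gio and Anika.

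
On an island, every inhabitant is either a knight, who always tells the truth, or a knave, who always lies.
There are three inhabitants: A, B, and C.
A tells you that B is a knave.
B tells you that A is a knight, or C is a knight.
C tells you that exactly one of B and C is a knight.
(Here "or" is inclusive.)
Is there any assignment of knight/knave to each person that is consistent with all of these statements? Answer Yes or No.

Checking all 8 assignments, each has at least one speaker whose statement's truth value contradicts their type.

No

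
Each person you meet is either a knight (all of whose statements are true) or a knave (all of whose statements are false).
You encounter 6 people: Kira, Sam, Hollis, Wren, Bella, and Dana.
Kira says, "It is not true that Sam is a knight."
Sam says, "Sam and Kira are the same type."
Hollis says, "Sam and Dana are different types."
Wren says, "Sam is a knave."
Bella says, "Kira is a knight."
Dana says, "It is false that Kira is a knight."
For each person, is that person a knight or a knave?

Knights: Kira, Wren, and Bella. Knaves: Sam, Hollis, and Dana.

Kira (knight): "it is not true that Sam is a knight" — True. ✓
Sam is a knave, and the claim "Sam and Kira are the same type" is indeed false.
Hollis is a knave, and the claim "Sam and Dana are different types" is indeed false.
Wren is a knight, and the claim "Sam is a knave" is indeed True.
Bella is a knight; "Kira is a knight" is True, as required.
Dana is a knave; "it is false that Kira is a knight" is false, as required.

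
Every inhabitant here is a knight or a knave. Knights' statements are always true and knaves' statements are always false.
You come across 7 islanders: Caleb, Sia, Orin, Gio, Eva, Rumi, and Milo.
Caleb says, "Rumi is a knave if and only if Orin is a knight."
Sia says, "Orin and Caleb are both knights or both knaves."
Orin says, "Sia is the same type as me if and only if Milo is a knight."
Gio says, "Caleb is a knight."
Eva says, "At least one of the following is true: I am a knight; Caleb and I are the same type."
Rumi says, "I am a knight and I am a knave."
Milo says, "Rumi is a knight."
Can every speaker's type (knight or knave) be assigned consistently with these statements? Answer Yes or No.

No

Checking all 128 assignments, each has at least one speaker whose statement's truth value contradicts their type.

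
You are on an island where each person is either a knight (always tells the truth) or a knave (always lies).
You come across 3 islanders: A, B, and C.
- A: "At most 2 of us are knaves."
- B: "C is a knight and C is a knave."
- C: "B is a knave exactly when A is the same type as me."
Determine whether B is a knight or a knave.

B is a knave.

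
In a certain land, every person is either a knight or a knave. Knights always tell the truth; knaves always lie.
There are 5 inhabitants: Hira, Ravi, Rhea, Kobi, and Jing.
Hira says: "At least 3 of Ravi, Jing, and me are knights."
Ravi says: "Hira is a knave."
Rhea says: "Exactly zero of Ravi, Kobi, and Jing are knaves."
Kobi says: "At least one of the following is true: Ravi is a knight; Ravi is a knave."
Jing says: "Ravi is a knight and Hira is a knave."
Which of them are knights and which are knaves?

As a knave, Hira's statement "at least 3 of Ravi, Jing, and me are knights" should be false; it is.
Ravi (knight): "Hira is a knave" — true. ✓
Rhea is a knight, and the claim "exactly zero of Ravi, Kobi, and Jing are knaves" is indeed true.
Kobi (knight): "at least one of the following is true: Ravi is a knight; Ravi is a knave" — true. ✓
Jing is a knight; "Ravi is a knight and Hira is a knave" is true, as required.

Hira is a knave, Ravi is a knight, Rhea is a knight, Kobi is a knight, and Jing is a knight.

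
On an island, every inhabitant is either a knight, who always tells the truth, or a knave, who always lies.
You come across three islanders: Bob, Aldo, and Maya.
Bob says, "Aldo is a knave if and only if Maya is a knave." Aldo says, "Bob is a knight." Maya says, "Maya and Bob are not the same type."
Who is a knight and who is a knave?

Bob is a knave, so "Aldo is a knave if and only if Maya is a knave" must be False — and it is.
Aldo is a knave; "Bob is a knight" is False, as required.
As a knight, Maya's statement "Maya and Bob are not the same type" should be true; it is.

Bob is a knave, Aldo is a knave, and Maya is a knight.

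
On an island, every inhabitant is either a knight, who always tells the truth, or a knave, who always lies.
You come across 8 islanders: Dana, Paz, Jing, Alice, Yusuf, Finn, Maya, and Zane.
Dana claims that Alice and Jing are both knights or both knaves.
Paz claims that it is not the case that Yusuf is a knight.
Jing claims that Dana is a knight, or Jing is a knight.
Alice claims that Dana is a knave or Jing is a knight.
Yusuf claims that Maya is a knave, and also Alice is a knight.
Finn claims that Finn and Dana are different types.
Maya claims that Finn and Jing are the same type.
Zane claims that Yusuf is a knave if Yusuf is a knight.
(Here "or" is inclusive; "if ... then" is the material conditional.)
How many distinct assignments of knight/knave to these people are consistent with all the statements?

2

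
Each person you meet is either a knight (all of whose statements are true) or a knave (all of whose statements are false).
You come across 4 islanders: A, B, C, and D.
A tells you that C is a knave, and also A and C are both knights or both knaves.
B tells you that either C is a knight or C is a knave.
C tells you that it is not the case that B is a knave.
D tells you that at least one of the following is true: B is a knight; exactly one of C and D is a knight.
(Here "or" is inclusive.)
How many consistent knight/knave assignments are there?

1

Consistent assignments:
  A=knave, B=knight, C=knight, D=knight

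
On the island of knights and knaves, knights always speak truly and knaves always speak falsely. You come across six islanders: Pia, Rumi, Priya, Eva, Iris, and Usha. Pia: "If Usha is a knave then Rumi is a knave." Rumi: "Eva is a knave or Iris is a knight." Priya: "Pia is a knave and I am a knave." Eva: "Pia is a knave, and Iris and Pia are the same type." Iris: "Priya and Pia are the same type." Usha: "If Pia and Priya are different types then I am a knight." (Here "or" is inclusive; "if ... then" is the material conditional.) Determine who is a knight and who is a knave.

Pia is a knight, Rumi is a knight, Priya is a knave, Eva is a knave, Iris is a knave, and Usha is a knight.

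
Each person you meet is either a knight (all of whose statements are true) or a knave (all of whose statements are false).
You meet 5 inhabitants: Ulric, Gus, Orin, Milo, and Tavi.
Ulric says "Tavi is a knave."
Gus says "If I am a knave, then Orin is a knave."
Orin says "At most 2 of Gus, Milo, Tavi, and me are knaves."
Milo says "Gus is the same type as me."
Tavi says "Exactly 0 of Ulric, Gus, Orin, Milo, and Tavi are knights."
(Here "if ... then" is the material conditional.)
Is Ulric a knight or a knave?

Consistent assignments: {Ulric=knight, Gus=knight, Orin=knight, Milo=knight, Tavi=knave}; {Ulric=knight, Gus=knight, Orin=knight, Milo=knave, Tavi=knave}; {Ulric=knight, Gus=knight, Orin=knave, Milo=knave, Tavi=knave}
In every consistent assignment, Ulric is a knight.

Ulric is a knight.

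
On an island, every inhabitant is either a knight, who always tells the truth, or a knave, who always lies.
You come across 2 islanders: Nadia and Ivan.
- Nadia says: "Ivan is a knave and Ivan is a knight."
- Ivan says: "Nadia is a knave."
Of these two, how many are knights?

1

The unique consistent assignment is Nadia=knave, Ivan=knight.
That has 1 knight.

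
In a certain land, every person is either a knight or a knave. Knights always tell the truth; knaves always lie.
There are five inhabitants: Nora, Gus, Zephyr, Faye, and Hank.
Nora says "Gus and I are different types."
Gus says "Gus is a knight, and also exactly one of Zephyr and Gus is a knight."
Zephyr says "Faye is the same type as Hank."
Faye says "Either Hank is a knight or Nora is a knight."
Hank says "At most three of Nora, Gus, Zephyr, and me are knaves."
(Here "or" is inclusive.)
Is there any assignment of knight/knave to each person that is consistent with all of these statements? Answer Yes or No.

Yes

One consistent assignment: Nora=knight, Gus=knave, Zephyr=knight, Faye=knight, Hank=knight.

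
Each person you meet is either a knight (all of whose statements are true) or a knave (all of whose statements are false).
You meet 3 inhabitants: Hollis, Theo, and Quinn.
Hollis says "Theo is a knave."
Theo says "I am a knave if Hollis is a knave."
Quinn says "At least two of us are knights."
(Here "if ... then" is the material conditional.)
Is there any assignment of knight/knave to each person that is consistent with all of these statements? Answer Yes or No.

Checking all 8 assignments, each has at least one speaker whose statement's truth value contradicts their type.

No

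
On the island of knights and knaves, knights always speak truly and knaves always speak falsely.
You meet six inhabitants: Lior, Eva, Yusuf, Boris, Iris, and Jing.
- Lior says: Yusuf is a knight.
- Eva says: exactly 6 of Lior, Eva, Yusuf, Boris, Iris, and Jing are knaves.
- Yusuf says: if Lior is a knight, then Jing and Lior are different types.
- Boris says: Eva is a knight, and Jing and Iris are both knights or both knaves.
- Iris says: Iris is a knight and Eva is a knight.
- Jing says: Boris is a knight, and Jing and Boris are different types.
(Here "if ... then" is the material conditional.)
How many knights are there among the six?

The unique consistent assignment is Lior=knight, Eva=knave, Yusuf=knight, Boris=knave, Iris=knave, Jing=knave.
That has 2 knights.

2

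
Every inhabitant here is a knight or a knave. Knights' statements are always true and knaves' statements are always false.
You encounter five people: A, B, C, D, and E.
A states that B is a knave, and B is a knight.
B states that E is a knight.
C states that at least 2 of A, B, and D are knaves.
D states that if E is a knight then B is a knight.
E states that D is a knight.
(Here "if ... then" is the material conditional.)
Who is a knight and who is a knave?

A is a knave, B is a knight, C is a knave, D is a knight, and E is a knight.

Suppose A is a knight. Then A's statement "B is a knave, and B is a knight" would have to be true. Checking the 16 ways to assign the others, none is consistent with every speaker.
(For instance, with B=knight, C=knave, D=knight, E=knight, A's claim "B is a knave, and B is a knight" comes out false where it would need to be true.)
So A must be a knave, making "B is a knave, and B is a knight" false. Taking A=knave, B=knight, C=knave, D=knight, E=knight, each remaining statement checks out:
  B (knight): "E is a knight" — true. ✓
  C (knave): "at least 2 of A, B, and D are knaves" — false. ✓
  D (knight): "if E is a knight then B is a knight" — true. ✓
  E (knight): "D is a knight" — true. ✓
This is the unique consistent assignment.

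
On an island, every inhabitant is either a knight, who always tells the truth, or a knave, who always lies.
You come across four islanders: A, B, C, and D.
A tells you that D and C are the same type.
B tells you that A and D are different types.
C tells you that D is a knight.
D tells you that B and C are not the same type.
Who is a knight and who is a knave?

A is a knight, B is a knave, C is a knight, and D is a knight.

A (knight): "D and C are the same type" — true. ✓
B is a knave, and the claim "A and D are different types" is indeed false.
C is a knight, so "D is a knight" must be true — and it is.
D (knight): "B and C are not the same type" — true. ✓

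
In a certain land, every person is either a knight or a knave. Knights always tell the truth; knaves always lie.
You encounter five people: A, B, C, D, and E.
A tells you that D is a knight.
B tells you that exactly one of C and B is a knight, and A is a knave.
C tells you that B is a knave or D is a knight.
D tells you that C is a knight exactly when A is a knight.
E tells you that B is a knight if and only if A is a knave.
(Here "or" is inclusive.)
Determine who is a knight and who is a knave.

Suppose A is a knave. Then A's statement "D is a knight" would have to be false. Checking the 16 ways to assign the others, none is consistent with every speaker.
(For instance, with B=knave, C=knight, D=knight, E=knight, A's claim "D is a knight" comes out true where it would need to be false.)
So A must be a knight, making "D is a knight" true. Taking A=knight, B=knave, C=knight, D=knight, E=knight, each remaining statement checks out:
  B (knave): "exactly one of C and B is a knight, and A is a knave" — false. ✓
  C (knight): "B is a knave or D is a knight" — true. ✓
  D (knight): "C is a knight exactly when A is a knight" — true. ✓
  E (knight): "B is a knight if and only if A is a knave" — true. ✓
This is the unique consistent assignment.

A is a knight, B is a knave, C is a knight, D is a knight, and E is a knight.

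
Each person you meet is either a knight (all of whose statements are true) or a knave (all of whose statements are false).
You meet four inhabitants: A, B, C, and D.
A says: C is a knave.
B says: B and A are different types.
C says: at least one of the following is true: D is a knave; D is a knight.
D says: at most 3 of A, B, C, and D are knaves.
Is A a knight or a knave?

A is a knave.

Consistent assignments: {A=knave, B=knight, C=knight, D=knight}; {A=knave, B=knave, C=knight, D=knight}
In every consistent assignment, A is a knave.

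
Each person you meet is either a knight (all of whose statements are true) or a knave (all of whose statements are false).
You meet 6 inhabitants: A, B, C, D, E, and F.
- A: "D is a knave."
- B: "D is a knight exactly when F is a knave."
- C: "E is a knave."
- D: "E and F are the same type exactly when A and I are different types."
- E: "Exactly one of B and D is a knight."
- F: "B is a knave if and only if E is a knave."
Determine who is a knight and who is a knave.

A is a knave, B is a knight, C is a knight, D is a knight, E is a knave, and F is a knave.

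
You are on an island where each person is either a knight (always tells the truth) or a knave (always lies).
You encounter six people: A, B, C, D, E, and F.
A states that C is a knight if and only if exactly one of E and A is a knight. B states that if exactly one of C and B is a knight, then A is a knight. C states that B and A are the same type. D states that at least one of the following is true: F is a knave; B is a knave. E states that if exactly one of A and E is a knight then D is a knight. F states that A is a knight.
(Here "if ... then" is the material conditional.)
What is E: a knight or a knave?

E is a knave.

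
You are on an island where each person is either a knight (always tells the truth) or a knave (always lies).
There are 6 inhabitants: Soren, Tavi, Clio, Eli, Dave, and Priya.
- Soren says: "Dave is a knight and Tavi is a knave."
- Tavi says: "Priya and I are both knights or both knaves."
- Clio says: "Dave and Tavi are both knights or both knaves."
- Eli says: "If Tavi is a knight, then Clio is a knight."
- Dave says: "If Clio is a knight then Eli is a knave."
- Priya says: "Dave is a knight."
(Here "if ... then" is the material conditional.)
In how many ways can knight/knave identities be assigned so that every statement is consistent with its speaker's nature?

1

Consistent assignments:
  Soren=knight, Tavi=knave, Clio=knave, Eli=knight, Dave=knight, Priya=knight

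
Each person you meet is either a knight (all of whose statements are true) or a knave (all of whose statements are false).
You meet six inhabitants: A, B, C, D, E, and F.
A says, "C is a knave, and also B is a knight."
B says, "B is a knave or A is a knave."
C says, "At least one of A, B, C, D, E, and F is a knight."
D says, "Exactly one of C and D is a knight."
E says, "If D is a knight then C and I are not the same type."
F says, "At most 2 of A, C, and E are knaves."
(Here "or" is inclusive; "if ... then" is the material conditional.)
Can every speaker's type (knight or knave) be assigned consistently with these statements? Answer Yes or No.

Checking all 64 assignments, each has at least one speaker whose statement's truth value contradicts their type.

No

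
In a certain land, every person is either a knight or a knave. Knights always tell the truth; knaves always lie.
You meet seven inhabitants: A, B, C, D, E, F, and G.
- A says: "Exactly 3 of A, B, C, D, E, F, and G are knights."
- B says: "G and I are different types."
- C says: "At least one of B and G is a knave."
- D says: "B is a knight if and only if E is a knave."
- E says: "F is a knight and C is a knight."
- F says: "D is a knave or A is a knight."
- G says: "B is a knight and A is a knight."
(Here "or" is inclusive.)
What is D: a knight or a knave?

D is a knave.

Consistent assignments: {A=knave, B=knight, C=knight, D=knave, E=knight, F=knight, G=knave}
In every consistent assignment, D is a knave.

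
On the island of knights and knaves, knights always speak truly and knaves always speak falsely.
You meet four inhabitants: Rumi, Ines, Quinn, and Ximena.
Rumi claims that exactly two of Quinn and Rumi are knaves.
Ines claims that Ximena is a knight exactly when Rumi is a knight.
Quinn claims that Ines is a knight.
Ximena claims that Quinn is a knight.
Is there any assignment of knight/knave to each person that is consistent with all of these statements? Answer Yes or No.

No

Checking all 16 assignments, each has at least one speaker whose statement's truth value contradicts their type.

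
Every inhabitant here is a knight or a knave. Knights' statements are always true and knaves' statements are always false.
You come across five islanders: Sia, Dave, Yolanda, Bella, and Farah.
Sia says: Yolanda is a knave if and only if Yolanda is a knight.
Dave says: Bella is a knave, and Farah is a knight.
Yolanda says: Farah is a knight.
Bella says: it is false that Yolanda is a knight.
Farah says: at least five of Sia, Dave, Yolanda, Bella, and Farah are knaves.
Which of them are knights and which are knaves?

Suppose Sia is a knight. Then Sia's statement "Yolanda is a knave if and only if Yolanda is a knight" would have to be true. Checking the 16 ways to assign the others, none is consistent with every speaker.
(For instance, with Dave=knave, Yolanda=knave, Bella=knight, Farah=knave, Sia's claim "Yolanda is a knave if and only if Yolanda is a knight" comes out false where it would need to be true.)
So Sia must be a knave, making "Yolanda is a knave if and only if Yolanda is a knight" false. Taking Sia=knave, Dave=knave, Yolanda=knave, Bella=knight, Farah=knave, each remaining statement checks out:
  Dave (knave): "Bella is a knave, and Farah is a knight" — false. ✓
  Yolanda (knave): "Farah is a knight" — false. ✓
  Bella (knight): "it is false that Yolanda is a knight" — true. ✓
  Farah (knave): "at least five of Sia, Dave, Yolanda, Bella, and Farah are knaves" — false. ✓
This is the unique consistent assignment.

Knights: Bella. Knaves: Sia, Dave, Yolanda, and Farah.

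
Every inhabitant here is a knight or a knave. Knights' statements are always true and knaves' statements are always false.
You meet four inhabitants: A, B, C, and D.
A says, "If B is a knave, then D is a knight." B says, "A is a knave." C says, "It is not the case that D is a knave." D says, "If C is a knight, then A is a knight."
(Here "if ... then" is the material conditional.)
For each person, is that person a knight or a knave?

Knights: A, C, and D. Knaves: B.

A is a knight; "if B is a knave, then D is a knight" is true, as required.
B is a knave, so "A is a knave" must be False — and it is.
As a knight, C's statement "it is not the case that D is a knave" should be true; it is.
As a knight, D's statement "if C is a knight, then A is a knight" should be true; it is.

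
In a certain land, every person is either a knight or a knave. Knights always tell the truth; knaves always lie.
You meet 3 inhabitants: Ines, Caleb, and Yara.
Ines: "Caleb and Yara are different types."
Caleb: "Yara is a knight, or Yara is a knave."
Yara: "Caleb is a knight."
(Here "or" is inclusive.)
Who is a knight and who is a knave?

Ines is a knave, Caleb is a knight, and Yara is a knight.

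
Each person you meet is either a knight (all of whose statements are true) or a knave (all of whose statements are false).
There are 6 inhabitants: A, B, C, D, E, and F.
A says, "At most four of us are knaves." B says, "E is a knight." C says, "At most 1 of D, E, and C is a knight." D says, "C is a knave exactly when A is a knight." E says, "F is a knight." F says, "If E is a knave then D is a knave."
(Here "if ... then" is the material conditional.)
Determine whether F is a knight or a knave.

F is a knight.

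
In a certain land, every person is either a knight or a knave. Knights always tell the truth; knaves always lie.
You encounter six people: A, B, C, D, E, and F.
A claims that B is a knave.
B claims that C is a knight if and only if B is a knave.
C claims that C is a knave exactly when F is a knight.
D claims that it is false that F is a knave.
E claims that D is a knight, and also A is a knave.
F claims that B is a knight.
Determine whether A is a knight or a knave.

A is a knight.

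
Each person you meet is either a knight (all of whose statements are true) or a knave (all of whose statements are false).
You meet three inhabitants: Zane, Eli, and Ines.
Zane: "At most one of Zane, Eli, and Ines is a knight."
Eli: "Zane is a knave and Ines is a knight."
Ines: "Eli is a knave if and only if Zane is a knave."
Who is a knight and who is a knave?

Since Zane is a knight, "at most one of Zane, Eli, and Ines is a knight" needs to be true, which holds.
Eli is a knave; "Zane is a knave and Ines is a knight" is false, as required.
Ines is a knave; "Eli is a knave if and only if Zane is a knave" is false, as required.

Knights: Zane. Knaves: Eli and Ines.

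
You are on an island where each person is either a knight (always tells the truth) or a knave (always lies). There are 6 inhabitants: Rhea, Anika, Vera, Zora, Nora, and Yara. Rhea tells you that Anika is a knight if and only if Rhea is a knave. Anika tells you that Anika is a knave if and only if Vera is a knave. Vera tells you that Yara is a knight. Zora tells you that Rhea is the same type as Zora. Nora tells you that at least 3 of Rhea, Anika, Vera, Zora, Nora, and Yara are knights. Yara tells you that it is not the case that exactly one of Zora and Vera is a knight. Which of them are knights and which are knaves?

Rhea is a knight; "Anika is a knight if and only if Rhea is a knave" is true, as required.
Anika (knave): "Anika is a knave if and only if Vera is a knave" — False. ✓
Since Vera is a knight, "Yara is a knight" needs to be true, which holds.
As a knight, Zora's statement "Rhea is the same type as Zora" should be true; it is.
As a knight, Nora's statement "at least 3 of Rhea, Anika, Vera, Zora, Nora, and Yara are knights" should be true; it is.
Yara (knight): "it is not the case that exactly one of Zora and Vera is a knight" — true. ✓

Rhea is a knight, Anika is a knave, Vera is a knight, Zora is a knight, Nora is a knight, and Yara is a knight.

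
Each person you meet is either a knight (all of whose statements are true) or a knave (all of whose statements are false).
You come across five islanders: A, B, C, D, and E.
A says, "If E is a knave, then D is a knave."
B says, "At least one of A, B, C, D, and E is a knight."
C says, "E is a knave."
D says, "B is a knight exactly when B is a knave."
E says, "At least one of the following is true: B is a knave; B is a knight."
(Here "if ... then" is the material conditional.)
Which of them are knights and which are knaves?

Suppose A is a knave. Then A's statement "if E is a knave, then D is a knave" would have to be false. Checking the 16 ways to assign the others, none is consistent with every speaker.
(For instance, with B=knight, C=knave, D=knave, E=knight, A's claim "if E is a knave, then D is a knave" comes out true where it would need to be false.)
So A must be a knight, making "if E is a knave, then D is a knave" true. Taking A=knight, B=knight, C=knave, D=knave, E=knight, each remaining statement checks out:
  B (knight): "at least one of A, B, C, D, and E is a knight" — true. ✓
  C (knave): "E is a knave" — false. ✓
  D (knave): "B is a knight exactly when B is a knave" — false. ✓
  E (knight): "at least one of the following is true: B is a knave; B is a knight" — true. ✓
This is the unique consistent assignment.

Knights: A, B, and E. Knaves: C and D.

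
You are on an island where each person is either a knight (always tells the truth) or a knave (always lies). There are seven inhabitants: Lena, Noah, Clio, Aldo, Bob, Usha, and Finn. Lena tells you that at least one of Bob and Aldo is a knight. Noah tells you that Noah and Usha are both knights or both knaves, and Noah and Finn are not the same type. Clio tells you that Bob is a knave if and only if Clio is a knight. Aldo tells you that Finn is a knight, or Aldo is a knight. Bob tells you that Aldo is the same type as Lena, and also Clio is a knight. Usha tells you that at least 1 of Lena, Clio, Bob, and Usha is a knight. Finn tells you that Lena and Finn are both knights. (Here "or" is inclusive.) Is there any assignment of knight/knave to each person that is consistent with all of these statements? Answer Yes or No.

Yes

One consistent assignment: Lena=knight, Noah=knight, Clio=knave, Aldo=knight, Bob=knave, Usha=knight, Finn=knave.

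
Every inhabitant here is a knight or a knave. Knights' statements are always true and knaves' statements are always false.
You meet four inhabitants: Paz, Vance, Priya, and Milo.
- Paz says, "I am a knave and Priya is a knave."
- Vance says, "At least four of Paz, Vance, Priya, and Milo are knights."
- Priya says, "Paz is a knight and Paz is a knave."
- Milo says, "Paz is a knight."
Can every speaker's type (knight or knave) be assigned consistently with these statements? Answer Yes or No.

No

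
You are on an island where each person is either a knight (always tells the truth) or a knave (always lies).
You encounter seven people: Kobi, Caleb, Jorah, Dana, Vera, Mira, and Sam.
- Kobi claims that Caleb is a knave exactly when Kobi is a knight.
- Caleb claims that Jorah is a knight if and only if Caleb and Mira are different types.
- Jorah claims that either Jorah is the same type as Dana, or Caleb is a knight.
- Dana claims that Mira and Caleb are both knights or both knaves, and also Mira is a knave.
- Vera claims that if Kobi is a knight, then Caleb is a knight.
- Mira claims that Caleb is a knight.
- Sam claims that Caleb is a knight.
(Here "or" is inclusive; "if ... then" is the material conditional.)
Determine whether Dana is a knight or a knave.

Consistent assignments: {Kobi=knight, Caleb=knave, Jorah=knight, Dana=knight, Vera=knave, Mira=knave, Sam=knave}; {Kobi=knave, Caleb=knave, Jorah=knight, Dana=knight, Vera=knight, Mira=knave, Sam=knave}
In every consistent assignment, Dana is a knight.

Dana is a knight.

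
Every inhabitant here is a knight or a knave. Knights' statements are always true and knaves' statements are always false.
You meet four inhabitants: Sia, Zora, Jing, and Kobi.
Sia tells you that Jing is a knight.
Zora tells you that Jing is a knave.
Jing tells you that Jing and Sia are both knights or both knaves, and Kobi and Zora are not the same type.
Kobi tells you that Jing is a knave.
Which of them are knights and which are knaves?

Suppose Sia is a knight. Then Sia's statement "Jing is a knight" would have to be true. Checking the 8 ways to assign the others, none is consistent with every speaker.
(For instance, with Zora=knight, Jing=knave, Kobi=knight, Sia's claim "Jing is a knight" comes out false where it would need to be true.)
So Sia must be a knave, making "Jing is a knight" false. Taking Sia=knave, Zora=knight, Jing=knave, Kobi=knight, each remaining statement checks out:
  Zora (knight): "Jing is a knave" — true. ✓
  Jing (knave): "Jing and Sia are both knights or both knaves, and Kobi and Zora are not the same type" — false. ✓
  Kobi (knight): "Jing is a knave" — true. ✓
This is the unique consistent assignment.

Sia is a knave, Zora is a knight, Jing is a knave, and Kobi is a knight.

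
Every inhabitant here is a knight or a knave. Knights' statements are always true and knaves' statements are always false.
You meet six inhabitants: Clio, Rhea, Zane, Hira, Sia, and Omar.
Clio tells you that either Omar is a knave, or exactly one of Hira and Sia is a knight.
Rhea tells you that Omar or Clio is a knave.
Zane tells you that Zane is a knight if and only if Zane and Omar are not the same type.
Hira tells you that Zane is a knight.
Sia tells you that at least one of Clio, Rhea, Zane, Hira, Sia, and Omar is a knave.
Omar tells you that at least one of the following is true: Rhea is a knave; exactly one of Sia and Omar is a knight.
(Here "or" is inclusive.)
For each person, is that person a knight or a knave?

Knights: Clio, Sia, and Omar. Knaves: Rhea, Zane, and Hira.

Since Clio is a knight, "either Omar is a knave, or exactly one of Hira and Sia is a knight" needs to be true, which holds.
Rhea (knave): "Omar or Clio is a knave" — False. ✓
Zane is a knave, so "Zane is a knight if and only if Zane and Omar are not the same type" must be False — and it is.
Hira is a knave, so "Zane is a knight" must be False — and it is.
Since Sia is a knight, "at least one of Clio, Rhea, Zane, Hira, Sia, and Omar is a knave" needs to be true, which holds.
Omar (knight): "at least one of the following is true: Rhea is a knave; exactly one of Sia and Omar is a knight" — true. ✓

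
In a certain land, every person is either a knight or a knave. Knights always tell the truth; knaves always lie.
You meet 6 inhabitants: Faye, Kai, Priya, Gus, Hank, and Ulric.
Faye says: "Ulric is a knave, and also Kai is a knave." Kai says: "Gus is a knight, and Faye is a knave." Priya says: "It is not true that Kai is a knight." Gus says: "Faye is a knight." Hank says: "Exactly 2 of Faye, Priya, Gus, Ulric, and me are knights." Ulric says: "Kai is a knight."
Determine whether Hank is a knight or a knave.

Hank is a knave.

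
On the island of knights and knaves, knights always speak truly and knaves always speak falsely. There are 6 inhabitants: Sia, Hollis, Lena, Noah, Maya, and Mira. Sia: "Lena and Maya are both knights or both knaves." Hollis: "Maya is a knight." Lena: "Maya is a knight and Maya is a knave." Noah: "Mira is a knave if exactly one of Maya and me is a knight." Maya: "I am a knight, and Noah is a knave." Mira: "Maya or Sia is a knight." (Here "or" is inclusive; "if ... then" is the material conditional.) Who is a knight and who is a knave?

Sia is a knave; "Lena and Maya are both knights or both knaves" is False, as required.
Since Hollis is a knight, "Maya is a knight" needs to be True, which holds.
Lena (knave): "Maya is a knight and Maya is a knave" — False. ✓
Noah is a knave, so "Mira is a knave if exactly one of Maya and me is a knight" must be False — and it is.
Maya (knight): "I am a knight, and Noah is a knave" — True. ✓
Mira (knight): "Maya or Sia is a knight" — True. ✓

Sia is a knave, Hollis is a knight, Lena is a knave, Noah is a knave, Maya is a knight, and Mira is a knight.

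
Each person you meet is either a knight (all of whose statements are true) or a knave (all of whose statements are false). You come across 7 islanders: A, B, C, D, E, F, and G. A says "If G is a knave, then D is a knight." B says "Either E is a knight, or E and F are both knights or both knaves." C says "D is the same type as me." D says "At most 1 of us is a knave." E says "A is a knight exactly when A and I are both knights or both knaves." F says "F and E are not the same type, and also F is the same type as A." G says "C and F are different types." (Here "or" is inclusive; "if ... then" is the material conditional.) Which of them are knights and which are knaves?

A (knight): "if G is a knave, then D is a knight" — true. ✓
B is a knight, and the claim "either E is a knight, or E and F are both knights or both knaves" is indeed true.
As a knight, C's statement "D is the same type as me" should be true; it is.
D is a knight, and the claim "at most 1 of us is a knave" is indeed true.
As a knight, E's statement "A is a knight exactly when A and I are both knights or both knaves" should be true; it is.
Since F is a knave, "F and E are not the same type, and also F is the same type as A" needs to be False, which holds.
G is a knight, so "C and F are different types" must be true — and it is.

A is a knight, B is a knight, C is a knight, D is a knight, E is a knight, F is a knave, and G is a knight.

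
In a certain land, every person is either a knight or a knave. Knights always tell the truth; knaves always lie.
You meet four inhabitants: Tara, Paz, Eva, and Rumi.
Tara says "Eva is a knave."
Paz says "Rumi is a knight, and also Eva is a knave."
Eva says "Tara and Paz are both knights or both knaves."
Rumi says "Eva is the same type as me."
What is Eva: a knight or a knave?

Eva is a knight.

Consistent assignments: {Tara=knave, Paz=knave, Eva=knight, Rumi=knight}; {Tara=knave, Paz=knave, Eva=knight, Rumi=knave}
In every consistent assignment, Eva is a knight.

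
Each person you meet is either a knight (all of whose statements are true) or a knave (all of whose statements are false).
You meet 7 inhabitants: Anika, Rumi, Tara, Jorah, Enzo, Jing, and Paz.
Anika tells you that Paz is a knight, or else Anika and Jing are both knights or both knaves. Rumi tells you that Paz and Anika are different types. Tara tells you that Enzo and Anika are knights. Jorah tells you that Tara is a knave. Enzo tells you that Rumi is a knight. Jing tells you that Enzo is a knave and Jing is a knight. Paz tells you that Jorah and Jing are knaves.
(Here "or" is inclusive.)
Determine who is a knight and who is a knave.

Knights: Jorah and Jing. Knaves: Anika, Rumi, Tara, Enzo, and Paz.

Anika is a knave, and the claim "Paz is a knight, or else Anika and Jing are both knights or both knaves" is indeed False.
Since Rumi is a knave, "Paz and Anika are different types" needs to be False, which holds.
Since Tara is a knave, "Enzo and Anika are knights" needs to be False, which holds.
As a knight, Jorah's statement "Tara is a knave" should be True; it is.
Enzo is a knave, and the claim "Rumi is a knight" is indeed False.
Jing is a knight, so "Enzo is a knave and Jing is a knight" must be True — and it is.
Paz (knave): "Jorah and Jing are knaves" — False. ✓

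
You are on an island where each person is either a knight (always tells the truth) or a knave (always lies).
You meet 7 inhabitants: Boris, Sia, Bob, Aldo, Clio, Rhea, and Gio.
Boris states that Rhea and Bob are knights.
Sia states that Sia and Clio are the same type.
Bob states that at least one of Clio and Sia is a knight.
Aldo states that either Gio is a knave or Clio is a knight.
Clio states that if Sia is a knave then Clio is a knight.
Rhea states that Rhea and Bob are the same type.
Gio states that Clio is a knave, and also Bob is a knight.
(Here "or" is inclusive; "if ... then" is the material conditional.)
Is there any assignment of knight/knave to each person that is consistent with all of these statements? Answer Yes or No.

Yes

One consistent assignment: Boris=knight, Sia=knight, Bob=knight, Aldo=knight, Clio=knight, Rhea=knight, Gio=knave.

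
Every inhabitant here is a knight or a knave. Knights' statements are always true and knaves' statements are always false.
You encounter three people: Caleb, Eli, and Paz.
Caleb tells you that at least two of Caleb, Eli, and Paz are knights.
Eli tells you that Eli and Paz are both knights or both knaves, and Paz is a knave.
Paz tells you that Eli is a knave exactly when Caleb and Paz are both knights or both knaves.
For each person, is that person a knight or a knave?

Caleb is a knight, Eli is a knave, and Paz is a knight.

Caleb is a knight, and the claim "at least two of Caleb, Eli, and Paz are knights" is indeed True.
Eli is a knave; "Eli and Paz are both knights or both knaves, and Paz is a knave" is False, as required.
Paz (knight): "Eli is a knave exactly when Caleb and Paz are both knights or both knaves" — True. ✓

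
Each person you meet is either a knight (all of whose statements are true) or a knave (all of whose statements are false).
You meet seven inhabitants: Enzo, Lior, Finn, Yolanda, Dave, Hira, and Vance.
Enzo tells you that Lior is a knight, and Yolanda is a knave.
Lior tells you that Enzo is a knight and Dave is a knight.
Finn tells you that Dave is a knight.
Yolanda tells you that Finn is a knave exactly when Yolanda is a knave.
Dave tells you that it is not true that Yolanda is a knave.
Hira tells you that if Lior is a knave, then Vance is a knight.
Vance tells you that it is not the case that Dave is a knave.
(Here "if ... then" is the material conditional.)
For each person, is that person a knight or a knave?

Knights: Finn, Yolanda, Dave, Hira, and Vance. Knaves: Enzo and Lior.

Enzo is a knave, so "Lior is a knight, and Yolanda is a knave" must be False — and it is.
Since Lior is a knave, "Enzo is a knight and Dave is a knight" needs to be False, which holds.
Finn (knight): "Dave is a knight" — true. ✓
As a knight, Yolanda's statement "Finn is a knave exactly when Yolanda is a knave" should be true; it is.
Since Dave is a knight, "it is not true that Yolanda is a knave" needs to be true, which holds.
As a knight, Hira's statement "if Lior is a knave, then Vance is a knight" should be true; it is.
Vance is a knight; "it is not the case that Dave is a knave" is true, as required.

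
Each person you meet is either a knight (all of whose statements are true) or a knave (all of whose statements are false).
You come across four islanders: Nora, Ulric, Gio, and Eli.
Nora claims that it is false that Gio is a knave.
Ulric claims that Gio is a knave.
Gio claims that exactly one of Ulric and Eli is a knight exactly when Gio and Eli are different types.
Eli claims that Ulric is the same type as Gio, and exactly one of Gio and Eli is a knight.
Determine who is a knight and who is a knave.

Suppose Nora is a knight. Then Nora's statement "it is false that Gio is a knave" would have to be true. Checking the 8 ways to assign the others, none is consistent with every speaker.
(For instance, with Ulric=knight, Gio=knave, Eli=knave, Nora's claim "it is false that Gio is a knave" comes out false where it would need to be true.)
So Nora must be a knave, making "it is false that Gio is a knave" false. Taking Nora=knave, Ulric=knight, Gio=knave, Eli=knave, each remaining statement checks out:
  Ulric (knight): "Gio is a knave" — true. ✓
  Gio (knave): "exactly one of Ulric and Eli is a knight exactly when Gio and Eli are different types" — false. ✓
  Eli (knave): "Ulric is the same type as Gio, and exactly one of Gio and Eli is a knight" — false. ✓
This is the unique consistent assignment.

Knights: Ulric. Knaves: Nora, Gio, and Eli.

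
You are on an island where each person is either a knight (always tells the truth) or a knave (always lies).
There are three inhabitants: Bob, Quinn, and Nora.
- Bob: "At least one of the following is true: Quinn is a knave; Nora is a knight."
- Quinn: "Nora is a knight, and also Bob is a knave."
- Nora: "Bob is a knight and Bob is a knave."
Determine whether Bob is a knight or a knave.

Bob is a knight.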